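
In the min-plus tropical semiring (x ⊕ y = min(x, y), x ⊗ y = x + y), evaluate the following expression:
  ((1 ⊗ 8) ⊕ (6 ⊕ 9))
((1 ⊗ 8) ⊕ (6 ⊕ 9)) = 6

Expand innermost to outermost. Recall ⊕ takes the minimum of its arguments and ⊗ takes their sum. Working out the expression ((1 ⊗ 8) ⊕ (6 ⊕ 9)) gives 6.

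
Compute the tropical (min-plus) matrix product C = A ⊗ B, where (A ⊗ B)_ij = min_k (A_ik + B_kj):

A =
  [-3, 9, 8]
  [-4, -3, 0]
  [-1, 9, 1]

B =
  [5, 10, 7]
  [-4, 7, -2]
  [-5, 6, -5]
A ⊗ B =
  [2, 7, 3]
  [-7, 4, -5]
  [-4, 7, -4]

Apply the min-plus product entry-by-entry:
  C[0][0] = min over k of (A[0][0] + B[0][0] = -3 + 5 = 2, A[0][1] + B[1][0] = 9 + -4 = 5, A[0][2] + B[2][0] = 8 + -5 = 3) = 2 (attained at k = 0)
  C[0][1] = min over k of (A[0][0] + B[0][1] = -3 + 10 = 7, A[0][1] + B[1][1] = 9 + 7 = 16, A[0][2] + B[2][1] = 8 + 6 = 14) = 7 (attained at k = 0)
  C[0][2] = min over k of (A[0][0] + B[0][2] = -3 + 7 = 4, A[0][1] + B[1][2] = 9 + -2 = 7, A[0][2] + B[2][2] = 8 + -5 = 3) = 3 (attained at k = 2)
  C[1][0] = min over k of (A[1][0] + B[0][0] = -4 + 5 = 1, A[1][1] + B[1][0] = -3 + -4 = -7, A[1][2] + B[2][0] = 0 + -5 = -5) = -7 (attained at k = 1)
  C[1][1] = min over k of (A[1][0] + B[0][1] = -4 + 10 = 6, A[1][1] + B[1][1] = -3 + 7 = 4, A[1][2] + B[2][1] = 0 + 6 = 6) = 4 (attained at k = 1)
  C[1][2] = min over k of (A[1][0] + B[0][2] = -4 + 7 = 3, A[1][1] + B[1][2] = -3 + -2 = -5, A[1][2] + B[2][2] = 0 + -5 = -5) = -5 (attained at k = 1)
  C[2][0] = min over k of (A[2][0] + B[0][0] = -1 + 5 = 4, A[2][1] + B[1][0] = 9 + -4 = 5, A[2][2] + B[2][0] = 1 + -5 = -4) = -4 (attained at k = 2)
  C[2][1] = min over k of (A[2][0] + B[0][1] = -1 + 10 = 9, A[2][1] + B[1][1] = 9 + 7 = 16, A[2][2] + B[2][1] = 1 + 6 = 7) = 7 (attained at k = 2)
  C[2][2] = min over k of (A[2][0] + B[0][2] = -1 + 7 = 6, A[2][1] + B[1][2] = 9 + -2 = 7, A[2][2] + B[2][2] = 1 + -5 = -4) = -4 (attained at k = 2)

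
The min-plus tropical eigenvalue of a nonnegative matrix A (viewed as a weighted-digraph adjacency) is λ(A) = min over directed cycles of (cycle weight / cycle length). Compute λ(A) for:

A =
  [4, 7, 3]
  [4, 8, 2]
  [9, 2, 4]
λ(A) = 2

Enumerate directed cycles and compute their means (weight / length). Sample:
  cycle 0 → 0: weight = 4, length = 1, mean = 4/1 ≈ 4.000
  cycle 1 → 1: weight = 8, length = 1, mean = 8/1 ≈ 8.000
  cycle 2 → 2: weight = 4, length = 1, mean = 4/1 ≈ 4.000
  cycle 0 → 1 → 0: weight = 11, length = 2, mean = 11/2 ≈ 5.500
  cycle 0 → 2 → 0: weight = 12, length = 2, mean = 12/2 ≈ 6.000
  cycle 1 → 0 → 1: weight = 11, length = 2, mean = 11/2 ≈ 5.500
Minimum mean = 2.000, attained e.g. along the cycle 1 → 2 → 1 with weight 4 and length 2. So λ(A) = 4/2 = 2.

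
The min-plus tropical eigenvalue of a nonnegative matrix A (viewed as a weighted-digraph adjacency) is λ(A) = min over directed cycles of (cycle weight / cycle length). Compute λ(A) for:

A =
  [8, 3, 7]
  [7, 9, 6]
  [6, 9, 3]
λ(A) = 3

Enumerate directed cycles and compute their means (weight / length). Sample:
  cycle 0 → 0: weight = 8, length = 1, mean = 8/1 ≈ 8.000
  cycle 1 → 1: weight = 9, length = 1, mean = 9/1 ≈ 9.000
  cycle 2 → 2: weight = 3, length = 1, mean = 3/1 ≈ 3.000
  cycle 0 → 1 → 0: weight = 10, length = 2, mean = 10/2 ≈ 5.000
  cycle 0 → 2 → 0: weight = 13, length = 2, mean = 13/2 ≈ 6.500
  cycle 1 → 0 → 1: weight = 10, length = 2, mean = 10/2 ≈ 5.000
Minimum mean = 3.000, attained e.g. along the cycle 2 → 2 with weight 3 and length 1. So λ(A) = 3/1 = 3.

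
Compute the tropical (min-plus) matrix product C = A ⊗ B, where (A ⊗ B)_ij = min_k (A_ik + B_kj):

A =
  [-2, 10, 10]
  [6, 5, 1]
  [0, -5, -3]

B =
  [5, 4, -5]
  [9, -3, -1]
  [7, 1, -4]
A ⊗ B =
  [3, 2, -7]
  [8, 2, -3]
  [4, -8, -7]

Apply the min-plus product entry-by-entry:
  C[0][0] = min over k of (A[0][0] + B[0][0] = -2 + 5 = 3, A[0][1] + B[1][0] = 10 + 9 = 19, A[0][2] + B[2][0] = 10 + 7 = 17) = 3 (attained at k = 0)
  C[0][1] = min over k of (A[0][0] + B[0][1] = -2 + 4 = 2, A[0][1] + B[1][1] = 10 + -3 = 7, A[0][2] + B[2][1] = 10 + 1 = 11) = 2 (attained at k = 0)
  C[0][2] = min over k of (A[0][0] + B[0][2] = -2 + -5 = -7, A[0][1] + B[1][2] = 10 + -1 = 9, A[0][2] + B[2][2] = 10 + -4 = 6) = -7 (attained at k = 0)
  C[1][0] = min over k of (A[1][0] + B[0][0] = 6 + 5 = 11, A[1][1] + B[1][0] = 5 + 9 = 14, A[1][2] + B[2][0] = 1 + 7 = 8) = 8 (attained at k = 2)
  C[1][1] = min over k of (A[1][0] + B[0][1] = 6 + 4 = 10, A[1][1] + B[1][1] = 5 + -3 = 2, A[1][2] + B[2][1] = 1 + 1 = 2) = 2 (attained at k = 1)
  C[1][2] = min over k of (A[1][0] + B[0][2] = 6 + -5 = 1, A[1][1] + B[1][2] = 5 + -1 = 4, A[1][2] + B[2][2] = 1 + -4 = -3) = -3 (attained at k = 2)
  C[2][0] = min over k of (A[2][0] + B[0][0] = 0 + 5 = 5, A[2][1] + B[1][0] = -5 + 9 = 4, A[2][2] + B[2][0] = -3 + 7 = 4) = 4 (attained at k = 1)
  C[2][1] = min over k of (A[2][0] + B[0][1] = 0 + 4 = 4, A[2][1] + B[1][1] = -5 + -3 = -8, A[2][2] + B[2][1] = -3 + 1 = -2) = -8 (attained at k = 1)
  C[2][2] = min over k of (A[2][0] + B[0][2] = 0 + -5 = -5, A[2][1] + B[1][2] = -5 + -1 = -6, A[2][2] + B[2][2] = -3 + -4 = -7) = -7 (attained at k = 2)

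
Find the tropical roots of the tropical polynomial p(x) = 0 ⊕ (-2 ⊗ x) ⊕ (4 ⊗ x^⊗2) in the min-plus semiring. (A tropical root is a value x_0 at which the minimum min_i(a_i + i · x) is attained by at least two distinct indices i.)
Roots: {-6, 2}

Each tropical root is a break point of the lower envelope of the lines y = a_i + i · x (there are 3 lines, with slopes 0, 1, ..., 2). Only the lines that attain the minimum somewhere contribute to roots; other lines are dominated. Here the surviving (envelope) indices are i = 2, i = 1, i = 0.
Intersections between consecutive envelope lines give the roots: for adjacent envelope indices i < j the intersection is x = (a_i − a_j) / (j − i). Reading off the sorted break points: {-6, 2}.
Verification: at each break x_0, at least two indices attain the minimum of min_i(a_i + i · x_0).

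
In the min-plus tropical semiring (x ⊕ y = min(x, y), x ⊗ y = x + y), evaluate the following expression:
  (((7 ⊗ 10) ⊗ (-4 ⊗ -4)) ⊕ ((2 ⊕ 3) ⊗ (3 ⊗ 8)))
(((7 ⊗ 10) ⊗ (-4 ⊗ -4)) ⊕ ((2 ⊕ 3) ⊗ (3 ⊗ 8))) = 9

Expand innermost to outermost. Recall ⊕ takes the minimum of its arguments and ⊗ takes their sum. Working out the expression (((7 ⊗ 10) ⊗ (-4 ⊗ -4)) ⊕ ((2 ⊕ 3) ⊗ (3 ⊗ 8))) gives 9.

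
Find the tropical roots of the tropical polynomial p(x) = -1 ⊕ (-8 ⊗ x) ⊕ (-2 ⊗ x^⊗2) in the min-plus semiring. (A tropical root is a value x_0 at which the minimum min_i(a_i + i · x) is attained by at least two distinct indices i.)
Roots: {-6, 7}

Each tropical root is a break point of the lower envelope of the lines y = a_i + i · x (there are 3 lines, with slopes 0, 1, ..., 2). Only the lines that attain the minimum somewhere contribute to roots; other lines are dominated. Here the surviving (envelope) indices are i = 2, i = 1, i = 0.
Intersections between consecutive envelope lines give the roots: for adjacent envelope indices i < j the intersection is x = (a_i − a_j) / (j − i). Reading off the sorted break points: {-6, 7}.
Verification: at each break x_0, at least two indices attain the minimum of min_i(a_i + i · x_0).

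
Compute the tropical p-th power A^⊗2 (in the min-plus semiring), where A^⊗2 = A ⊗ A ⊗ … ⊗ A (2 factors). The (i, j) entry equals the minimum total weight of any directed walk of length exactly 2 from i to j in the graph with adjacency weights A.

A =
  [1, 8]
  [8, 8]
A^⊗2 =
  [2, 9]
  [9, 16]

Each entry (A^⊗2)_ij equals the minimum over all length-2 walks i = v_0 → v_1 → … → v_2 = j of Σ_t A[v_t][v_{t+1}]. For example, for (i, j) = (0, 1) we minimise over 2 possible intermediate vertex sequences; the minimum is 9, attained along the walk 0 → 0 → 1.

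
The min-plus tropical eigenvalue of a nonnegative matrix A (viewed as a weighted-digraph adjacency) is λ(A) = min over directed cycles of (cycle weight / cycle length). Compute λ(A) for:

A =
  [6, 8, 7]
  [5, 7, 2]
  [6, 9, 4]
λ(A) = 4

Enumerate directed cycles and compute their means (weight / length). Sample:
  cycle 0 → 0: weight = 6, length = 1, mean = 6/1 ≈ 6.000
  cycle 1 → 1: weight = 7, length = 1, mean = 7/1 ≈ 7.000
  cycle 2 → 2: weight = 4, length = 1, mean = 4/1 ≈ 4.000
  cycle 0 → 1 → 0: weight = 13, length = 2, mean = 13/2 ≈ 6.500
  cycle 0 → 2 → 0: weight = 13, length = 2, mean = 13/2 ≈ 6.500
  cycle 1 → 0 → 1: weight = 13, length = 2, mean = 13/2 ≈ 6.500
Minimum mean = 4.000, attained e.g. along the cycle 2 → 2 with weight 4 and length 1. So λ(A) = 4/1 = 4.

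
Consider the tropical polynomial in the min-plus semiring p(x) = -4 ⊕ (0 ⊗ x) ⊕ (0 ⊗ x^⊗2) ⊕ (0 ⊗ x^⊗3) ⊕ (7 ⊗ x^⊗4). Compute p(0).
p(0) = -4

A tropical monomial a ⊗ x^⊗i evaluates to a + i · x. Evaluating each term at x = 0:
  Term 0 contributes -4 + 0 · 0 = -4
  Term 1 contributes 0 + 1 · 0 = 0
  Term 2 contributes 0 + 2 · 0 = 0
  Term 3 contributes 0 + 3 · 0 = 0
  Term 4 contributes 7 + 4 · 0 = 7
p(0) = ⊕ of these = min[-4, 0, 0, 0, 7] = -4.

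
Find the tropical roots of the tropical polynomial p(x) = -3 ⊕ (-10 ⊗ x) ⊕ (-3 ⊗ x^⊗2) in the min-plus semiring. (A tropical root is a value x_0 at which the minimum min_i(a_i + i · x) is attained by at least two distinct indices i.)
Roots: {-7, 7}

Each tropical root is a break point of the lower envelope of the lines y = a_i + i · x (there are 3 lines, with slopes 0, 1, ..., 2). Only the lines that attain the minimum somewhere contribute to roots; other lines are dominated. Here the surviving (envelope) indices are i = 2, i = 1, i = 0.
Intersections between consecutive envelope lines give the roots: for adjacent envelope indices i < j the intersection is x = (a_i − a_j) / (j − i). Reading off the sorted break points: {-7, 7}.
Verification: at each break x_0, at least two indices attain the minimum of min_i(a_i + i · x_0).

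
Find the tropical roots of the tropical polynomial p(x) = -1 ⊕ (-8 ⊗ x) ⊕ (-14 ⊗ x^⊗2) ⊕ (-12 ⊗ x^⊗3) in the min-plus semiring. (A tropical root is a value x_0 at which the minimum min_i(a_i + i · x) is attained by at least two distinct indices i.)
Roots: {-2, 6, 7}

Each tropical root is a break point of the lower envelope of the lines y = a_i + i · x (there are 4 lines, with slopes 0, 1, ..., 3). Only the lines that attain the minimum somewhere contribute to roots; other lines are dominated. Here the surviving (envelope) indices are i = 3, i = 2, i = 1, i = 0.
Intersections between consecutive envelope lines give the roots: for adjacent envelope indices i < j the intersection is x = (a_i − a_j) / (j − i). Reading off the sorted break points: {-2, 6, 7}.
Verification: at each break x_0, at least two indices attain the minimum of min_i(a_i + i · x_0).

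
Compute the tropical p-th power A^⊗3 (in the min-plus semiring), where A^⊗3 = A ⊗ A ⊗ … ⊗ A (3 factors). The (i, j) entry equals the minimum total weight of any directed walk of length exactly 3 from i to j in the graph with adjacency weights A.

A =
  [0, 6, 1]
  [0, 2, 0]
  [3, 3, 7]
A^⊗3 =
  [0, 4, 1]
  [0, 4, 1]
  [3, 6, 4]

Each entry (A^⊗3)_ij equals the minimum over all length-3 walks i = v_0 → v_1 → … → v_3 = j of Σ_t A[v_t][v_{t+1}]. For example, for (i, j) = (0, 2) we minimise over 9 possible intermediate vertex sequences; the minimum is 1, attained along the walk 0 → 0 → 0 → 2.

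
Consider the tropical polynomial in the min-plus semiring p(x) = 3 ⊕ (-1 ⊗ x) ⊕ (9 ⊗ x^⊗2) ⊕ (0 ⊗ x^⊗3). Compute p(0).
p(0) = -1

A tropical monomial a ⊗ x^⊗i evaluates to a + i · x. Evaluating each term at x = 0:
  Term 0 contributes 3 + 0 · 0 = 3
  Term 1 contributes -1 + 1 · 0 = -1
  Term 2 contributes 9 + 2 · 0 = 9
  Term 3 contributes 0 + 3 · 0 = 0
p(0) = ⊕ of these = min[3, -1, 9, 0] = -1.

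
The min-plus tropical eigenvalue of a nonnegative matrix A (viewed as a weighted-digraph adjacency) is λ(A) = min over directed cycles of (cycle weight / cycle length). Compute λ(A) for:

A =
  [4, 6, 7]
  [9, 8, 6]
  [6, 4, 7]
λ(A) = 4

Enumerate directed cycles and compute their means (weight / length). Sample:
  cycle 0 → 0: weight = 4, length = 1, mean = 4/1 ≈ 4.000
  cycle 1 → 1: weight = 8, length = 1, mean = 8/1 ≈ 8.000
  cycle 2 → 2: weight = 7, length = 1, mean = 7/1 ≈ 7.000
  cycle 0 → 1 → 0: weight = 15, length = 2, mean = 15/2 ≈ 7.500
  cycle 0 → 2 → 0: weight = 13, length = 2, mean = 13/2 ≈ 6.500
  cycle 1 → 0 → 1: weight = 15, length = 2, mean = 15/2 ≈ 7.500
Minimum mean = 4.000, attained e.g. along the cycle 0 → 0 with weight 4 and length 1. So λ(A) = 4/1 = 4.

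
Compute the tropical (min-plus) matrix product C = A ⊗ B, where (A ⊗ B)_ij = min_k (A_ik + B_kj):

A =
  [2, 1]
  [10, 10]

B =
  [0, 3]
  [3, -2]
A ⊗ B =
  [2, -1]
  [10, 8]

Apply the min-plus product entry-by-entry:
  C[0][0] = min over k of (A[0][0] + B[0][0] = 2 + 0 = 2, A[0][1] + B[1][0] = 1 + 3 = 4) = 2 (attained at k = 0)
  C[0][1] = min over k of (A[0][0] + B[0][1] = 2 + 3 = 5, A[0][1] + B[1][1] = 1 + -2 = -1) = -1 (attained at k = 1)
  C[1][0] = min over k of (A[1][0] + B[0][0] = 10 + 0 = 10, A[1][1] + B[1][0] = 10 + 3 = 13) = 10 (attained at k = 0)
  C[1][1] = min over k of (A[1][0] + B[0][1] = 10 + 3 = 13, A[1][1] + B[1][1] = 10 + -2 = 8) = 8 (attained at k = 1)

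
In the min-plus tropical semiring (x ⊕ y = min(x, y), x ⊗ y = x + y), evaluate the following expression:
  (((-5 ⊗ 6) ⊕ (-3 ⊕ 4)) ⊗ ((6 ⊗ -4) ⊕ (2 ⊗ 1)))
(((-5 ⊗ 6) ⊕ (-3 ⊕ 4)) ⊗ ((6 ⊗ -4) ⊕ (2 ⊗ 1))) = -1

Expand innermost to outermost. Recall ⊕ takes the minimum of its arguments and ⊗ takes their sum. Working out the expression (((-5 ⊗ 6) ⊕ (-3 ⊕ 4)) ⊗ ((6 ⊗ -4) ⊕ (2 ⊗ 1))) gives -1.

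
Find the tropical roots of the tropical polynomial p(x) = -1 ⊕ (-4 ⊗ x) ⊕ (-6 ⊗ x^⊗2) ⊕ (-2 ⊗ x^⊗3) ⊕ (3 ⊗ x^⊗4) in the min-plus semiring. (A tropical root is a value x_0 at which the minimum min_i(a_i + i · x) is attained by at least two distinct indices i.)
Roots: {-5, -4, 2, 3}

Each tropical root is a break point of the lower envelope of the lines y = a_i + i · x (there are 5 lines, with slopes 0, 1, ..., 4). Only the lines that attain the minimum somewhere contribute to roots; other lines are dominated. Here the surviving (envelope) indices are i = 4, i = 3, i = 2, i = 1, i = 0.
Intersections between consecutive envelope lines give the roots: for adjacent envelope indices i < j the intersection is x = (a_i − a_j) / (j − i). Reading off the sorted break points: {-5, -4, 2, 3}.
Verification: at each break x_0, at least two indices attain the minimum of min_i(a_i + i · x_0).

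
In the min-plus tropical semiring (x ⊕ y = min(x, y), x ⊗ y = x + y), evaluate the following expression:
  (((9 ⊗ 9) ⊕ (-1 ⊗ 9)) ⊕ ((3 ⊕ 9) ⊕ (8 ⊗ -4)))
(((9 ⊗ 9) ⊕ (-1 ⊗ 9)) ⊕ ((3 ⊕ 9) ⊕ (8 ⊗ -4))) = 3

Expand innermost to outermost. Recall ⊕ takes the minimum of its arguments and ⊗ takes their sum. Working out the expression (((9 ⊗ 9) ⊕ (-1 ⊗ 9)) ⊕ ((3 ⊕ 9) ⊕ (8 ⊗ -4))) gives 3.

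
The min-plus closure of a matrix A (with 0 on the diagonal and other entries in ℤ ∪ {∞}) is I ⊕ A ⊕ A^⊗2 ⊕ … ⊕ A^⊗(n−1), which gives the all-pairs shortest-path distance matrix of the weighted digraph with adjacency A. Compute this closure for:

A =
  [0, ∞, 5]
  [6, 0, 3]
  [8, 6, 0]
Closure =
  [0, 11, 5]
  [6, 0, 3]
  [8, 6, 0]

This is the Floyd-Warshall all-pairs shortest-path computation. For each intermediate vertex k = 0, 1, …, 2, update dist[i][j] ← min(dist[i][j], dist[i][k] + dist[k][j]). The final matrix gives, for each (i, j), the minimum total weight of any directed path from i to j (possibly empty when i = j).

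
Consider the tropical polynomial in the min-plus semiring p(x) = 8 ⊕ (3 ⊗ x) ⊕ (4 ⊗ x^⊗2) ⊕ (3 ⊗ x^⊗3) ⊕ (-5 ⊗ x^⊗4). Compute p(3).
p(3) = 6

A tropical monomial a ⊗ x^⊗i evaluates to a + i · x. Evaluating each term at x = 3:
  Term 0 contributes 8 + 0 · 3 = 8
  Term 1 contributes 3 + 1 · 3 = 6
  Term 2 contributes 4 + 2 · 3 = 10
  Term 3 contributes 3 + 3 · 3 = 12
  Term 4 contributes -5 + 4 · 3 = 7
p(3) = ⊕ of these = min[8, 6, 10, 12, 7] = 6.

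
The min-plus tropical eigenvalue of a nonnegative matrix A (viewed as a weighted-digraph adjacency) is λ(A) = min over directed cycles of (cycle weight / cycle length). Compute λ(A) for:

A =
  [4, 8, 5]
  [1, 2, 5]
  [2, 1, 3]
λ(A) = 2

Enumerate directed cycles and compute their means (weight / length). Sample:
  cycle 0 → 0: weight = 4, length = 1, mean = 4/1 ≈ 4.000
  cycle 1 → 1: weight = 2, length = 1, mean = 2/1 ≈ 2.000
  cycle 2 → 2: weight = 3, length = 1, mean = 3/1 ≈ 3.000
  cycle 0 → 1 → 0: weight = 9, length = 2, mean = 9/2 ≈ 4.500
  cycle 0 → 2 → 0: weight = 7, length = 2, mean = 7/2 ≈ 3.500
  cycle 1 → 0 → 1: weight = 9, length = 2, mean = 9/2 ≈ 4.500
Minimum mean = 2.000, attained e.g. along the cycle 1 → 1 with weight 2 and length 1. So λ(A) = 2/1 = 2.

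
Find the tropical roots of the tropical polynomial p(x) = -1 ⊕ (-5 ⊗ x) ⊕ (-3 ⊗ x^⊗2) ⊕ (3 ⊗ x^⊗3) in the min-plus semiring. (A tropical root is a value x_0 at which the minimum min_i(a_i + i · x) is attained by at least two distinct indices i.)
Roots: {-6, -2, 4}

Each tropical root is a break point of the lower envelope of the lines y = a_i + i · x (there are 4 lines, with slopes 0, 1, ..., 3). Only the lines that attain the minimum somewhere contribute to roots; other lines are dominated. Here the surviving (envelope) indices are i = 3, i = 2, i = 1, i = 0.
Intersections between consecutive envelope lines give the roots: for adjacent envelope indices i < j the intersection is x = (a_i − a_j) / (j − i). Reading off the sorted break points: {-6, -2, 4}.
Verification: at each break x_0, at least two indices attain the minimum of min_i(a_i + i · x_0).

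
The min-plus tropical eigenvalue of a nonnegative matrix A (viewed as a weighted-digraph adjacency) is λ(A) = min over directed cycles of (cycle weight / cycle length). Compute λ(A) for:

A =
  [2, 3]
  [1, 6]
λ(A) = 2

Enumerate directed cycles and compute their means (weight / length). Sample:
  cycle 0 → 0: weight = 2, length = 1, mean = 2/1 ≈ 2.000
  cycle 1 → 1: weight = 6, length = 1, mean = 6/1 ≈ 6.000
  cycle 0 → 1 → 0: weight = 4, length = 2, mean = 4/2 ≈ 2.000
  cycle 1 → 0 → 1: weight = 4, length = 2, mean = 4/2 ≈ 2.000
Minimum mean = 2.000, attained e.g. along the cycle 0 → 0 with weight 2 and length 1. So λ(A) = 2/1 = 2.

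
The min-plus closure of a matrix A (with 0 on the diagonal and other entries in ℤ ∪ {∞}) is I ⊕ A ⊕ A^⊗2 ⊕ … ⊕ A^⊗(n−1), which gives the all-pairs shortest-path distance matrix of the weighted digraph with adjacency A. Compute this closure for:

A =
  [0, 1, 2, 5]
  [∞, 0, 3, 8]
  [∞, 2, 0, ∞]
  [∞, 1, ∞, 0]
Closure =
  [0, 1, 2, 5]
  [∞, 0, 3, 8]
  [∞, 2, 0, 10]
  [∞, 1, 4, 0]

This is the Floyd-Warshall all-pairs shortest-path computation. For each intermediate vertex k = 0, 1, …, 3, update dist[i][j] ← min(dist[i][j], dist[i][k] + dist[k][j]). The final matrix gives, for each (i, j), the minimum total weight of any directed path from i to j (possibly empty when i = j).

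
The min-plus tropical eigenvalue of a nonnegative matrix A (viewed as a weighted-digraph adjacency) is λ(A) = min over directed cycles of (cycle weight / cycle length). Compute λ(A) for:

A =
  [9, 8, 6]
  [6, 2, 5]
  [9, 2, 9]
λ(A) = 2

Enumerate directed cycles and compute their means (weight / length). Sample:
  cycle 0 → 0: weight = 9, length = 1, mean = 9/1 ≈ 9.000
  cycle 1 → 1: weight = 2, length = 1, mean = 2/1 ≈ 2.000
  cycle 2 → 2: weight = 9, length = 1, mean = 9/1 ≈ 9.000
  cycle 0 → 1 → 0: weight = 14, length = 2, mean = 14/2 ≈ 7.000
  cycle 0 → 2 → 0: weight = 15, length = 2, mean = 15/2 ≈ 7.500
  cycle 1 → 0 → 1: weight = 14, length = 2, mean = 14/2 ≈ 7.000
Minimum mean = 2.000, attained e.g. along the cycle 1 → 1 with weight 2 and length 1. So λ(A) = 2/1 = 2.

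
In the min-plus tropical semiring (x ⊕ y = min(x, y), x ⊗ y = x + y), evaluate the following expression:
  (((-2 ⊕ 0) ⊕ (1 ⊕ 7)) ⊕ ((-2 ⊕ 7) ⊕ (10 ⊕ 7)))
(((-2 ⊕ 0) ⊕ (1 ⊕ 7)) ⊕ ((-2 ⊕ 7) ⊕ (10 ⊕ 7))) = -2

Expand innermost to outermost. Recall ⊕ takes the minimum of its arguments and ⊗ takes their sum. Working out the expression (((-2 ⊕ 0) ⊕ (1 ⊕ 7)) ⊕ ((-2 ⊕ 7) ⊕ (10 ⊕ 7))) gives -2.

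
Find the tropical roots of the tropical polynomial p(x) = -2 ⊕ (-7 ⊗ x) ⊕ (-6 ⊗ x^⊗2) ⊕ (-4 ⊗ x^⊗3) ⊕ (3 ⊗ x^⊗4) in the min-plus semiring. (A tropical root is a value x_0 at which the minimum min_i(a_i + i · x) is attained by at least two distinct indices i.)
Roots: {-7, -2, -1, 5}

Each tropical root is a break point of the lower envelope of the lines y = a_i + i · x (there are 5 lines, with slopes 0, 1, ..., 4). Only the lines that attain the minimum somewhere contribute to roots; other lines are dominated. Here the surviving (envelope) indices are i = 4, i = 3, i = 2, i = 1, i = 0.
Intersections between consecutive envelope lines give the roots: for adjacent envelope indices i < j the intersection is x = (a_i − a_j) / (j − i). Reading off the sorted break points: {-7, -2, -1, 5}.
Verification: at each break x_0, at least two indices attain the minimum of min_i(a_i + i · x_0).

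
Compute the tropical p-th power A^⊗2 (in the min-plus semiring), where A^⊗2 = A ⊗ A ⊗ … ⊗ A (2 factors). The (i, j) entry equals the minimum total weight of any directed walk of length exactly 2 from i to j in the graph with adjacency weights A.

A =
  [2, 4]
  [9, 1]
A^⊗2 =
  [4, 5]
  [10, 2]

Each entry (A^⊗2)_ij equals the minimum over all length-2 walks i = v_0 → v_1 → … → v_2 = j of Σ_t A[v_t][v_{t+1}]. For example, for (i, j) = (0, 1) we minimise over 2 possible intermediate vertex sequences; the minimum is 5, attained along the walk 0 → 1 → 1.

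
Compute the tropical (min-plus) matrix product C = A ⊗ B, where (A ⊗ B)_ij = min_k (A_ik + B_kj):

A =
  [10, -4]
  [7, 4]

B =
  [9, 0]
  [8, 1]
A ⊗ B =
  [4, -3]
  [12, 5]

Apply the min-plus product entry-by-entry:
  C[0][0] = min over k of (A[0][0] + B[0][0] = 10 + 9 = 19, A[0][1] + B[1][0] = -4 + 8 = 4) = 4 (attained at k = 1)
  C[0][1] = min over k of (A[0][0] + B[0][1] = 10 + 0 = 10, A[0][1] + B[1][1] = -4 + 1 = -3) = -3 (attained at k = 1)
  C[1][0] = min over k of (A[1][0] + B[0][0] = 7 + 9 = 16, A[1][1] + B[1][0] = 4 + 8 = 12) = 12 (attained at k = 1)
  C[1][1] = min over k of (A[1][0] + B[0][1] = 7 + 0 = 7, A[1][1] + B[1][1] = 4 + 1 = 5) = 5 (attained at k = 1)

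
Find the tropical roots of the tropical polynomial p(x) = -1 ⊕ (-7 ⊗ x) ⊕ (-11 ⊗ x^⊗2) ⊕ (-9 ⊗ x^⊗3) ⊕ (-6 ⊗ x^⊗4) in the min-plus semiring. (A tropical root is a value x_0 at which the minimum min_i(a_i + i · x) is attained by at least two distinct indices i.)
Roots: {-3, -2, 4, 6}

Each tropical root is a break point of the lower envelope of the lines y = a_i + i · x (there are 5 lines, with slopes 0, 1, ..., 4). Only the lines that attain the minimum somewhere contribute to roots; other lines are dominated. Here the surviving (envelope) indices are i = 4, i = 3, i = 2, i = 1, i = 0.
Intersections between consecutive envelope lines give the roots: for adjacent envelope indices i < j the intersection is x = (a_i − a_j) / (j − i). Reading off the sorted break points: {-3, -2, 4, 6}.
Verification: at each break x_0, at least two indices attain the minimum of min_i(a_i + i · x_0).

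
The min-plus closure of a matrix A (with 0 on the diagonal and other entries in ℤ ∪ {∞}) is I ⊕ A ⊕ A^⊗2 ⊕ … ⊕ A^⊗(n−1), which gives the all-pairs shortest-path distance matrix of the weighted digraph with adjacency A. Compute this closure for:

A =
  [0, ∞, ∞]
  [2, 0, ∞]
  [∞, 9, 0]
Closure =
  [0, ∞, ∞]
  [2, 0, ∞]
  [11, 9, 0]

This is the Floyd-Warshall all-pairs shortest-path computation. For each intermediate vertex k = 0, 1, …, 2, update dist[i][j] ← min(dist[i][j], dist[i][k] + dist[k][j]). The final matrix gives, for each (i, j), the minimum total weight of any directed path from i to j (possibly empty when i = j).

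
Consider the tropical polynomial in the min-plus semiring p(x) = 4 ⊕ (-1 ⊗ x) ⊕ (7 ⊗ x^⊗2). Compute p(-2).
p(-2) = -3

A tropical monomial a ⊗ x^⊗i evaluates to a + i · x. Evaluating each term at x = -2:
  Term 0 contributes 4 + 0 · -2 = 4
  Term 1 contributes -1 + 1 · -2 = -3
  Term 2 contributes 7 + 2 · -2 = 3
p(-2) = ⊕ of these = min[4, -3, 3] = -3.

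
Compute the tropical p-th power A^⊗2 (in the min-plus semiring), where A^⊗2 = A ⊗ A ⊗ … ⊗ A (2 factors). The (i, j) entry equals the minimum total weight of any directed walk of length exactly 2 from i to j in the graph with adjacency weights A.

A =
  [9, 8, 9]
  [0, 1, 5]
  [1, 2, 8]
A^⊗2 =
  [8, 9, 13]
  [1, 2, 6]
  [2, 3, 7]

Each entry (A^⊗2)_ij equals the minimum over all length-2 walks i = v_0 → v_1 → … → v_2 = j of Σ_t A[v_t][v_{t+1}]. For example, for (i, j) = (0, 2) we minimise over 3 possible intermediate vertex sequences; the minimum is 13, attained along the walk 0 → 1 → 2.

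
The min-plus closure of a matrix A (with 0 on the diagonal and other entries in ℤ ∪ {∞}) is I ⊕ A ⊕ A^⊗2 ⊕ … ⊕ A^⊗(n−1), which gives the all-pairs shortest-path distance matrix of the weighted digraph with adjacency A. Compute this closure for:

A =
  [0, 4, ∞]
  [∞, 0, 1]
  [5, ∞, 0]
Closure =
  [0, 4, 5]
  [6, 0, 1]
  [5, 9, 0]

This is the Floyd-Warshall all-pairs shortest-path computation. For each intermediate vertex k = 0, 1, …, 2, update dist[i][j] ← min(dist[i][j], dist[i][k] + dist[k][j]). The final matrix gives, for each (i, j), the minimum total weight of any directed path from i to j (possibly empty when i = j).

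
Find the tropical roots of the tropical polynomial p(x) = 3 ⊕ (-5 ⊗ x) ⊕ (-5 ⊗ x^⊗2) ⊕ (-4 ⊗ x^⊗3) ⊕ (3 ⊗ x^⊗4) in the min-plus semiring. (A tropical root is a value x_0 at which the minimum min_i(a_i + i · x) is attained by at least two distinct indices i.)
Roots: {-7, -1, 0, 8}

Each tropical root is a break point of the lower envelope of the lines y = a_i + i · x (there are 5 lines, with slopes 0, 1, ..., 4). Only the lines that attain the minimum somewhere contribute to roots; other lines are dominated. Here the surviving (envelope) indices are i = 4, i = 3, i = 2, i = 1, i = 0.
Intersections between consecutive envelope lines give the roots: for adjacent envelope indices i < j the intersection is x = (a_i − a_j) / (j − i). Reading off the sorted break points: {-7, -1, 0, 8}.
Verification: at each break x_0, at least two indices attain the minimum of min_i(a_i + i · x_0).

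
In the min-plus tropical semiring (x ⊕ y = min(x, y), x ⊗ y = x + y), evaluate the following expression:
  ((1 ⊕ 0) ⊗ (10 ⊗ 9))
((1 ⊕ 0) ⊗ (10 ⊗ 9)) = 19

Expand innermost to outermost. Recall ⊕ takes the minimum of its arguments and ⊗ takes their sum. Working out the expression ((1 ⊕ 0) ⊗ (10 ⊗ 9)) gives 19.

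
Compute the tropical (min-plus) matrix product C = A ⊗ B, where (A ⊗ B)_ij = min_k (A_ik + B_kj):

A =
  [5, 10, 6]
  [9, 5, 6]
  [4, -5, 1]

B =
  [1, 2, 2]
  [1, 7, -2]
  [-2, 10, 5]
A ⊗ B =
  [4, 7, 7]
  [4, 11, 3]
  [-4, 2, -7]

Apply the min-plus product entry-by-entry:
  C[0][0] = min over k of (A[0][0] + B[0][0] = 5 + 1 = 6, A[0][1] + B[1][0] = 10 + 1 = 11, A[0][2] + B[2][0] = 6 + -2 = 4) = 4 (attained at k = 2)
  C[0][1] = min over k of (A[0][0] + B[0][1] = 5 + 2 = 7, A[0][1] + B[1][1] = 10 + 7 = 17, A[0][2] + B[2][1] = 6 + 10 = 16) = 7 (attained at k = 0)
  C[0][2] = min over k of (A[0][0] + B[0][2] = 5 + 2 = 7, A[0][1] + B[1][2] = 10 + -2 = 8, A[0][2] + B[2][2] = 6 + 5 = 11) = 7 (attained at k = 0)
  C[1][0] = min over k of (A[1][0] + B[0][0] = 9 + 1 = 10, A[1][1] + B[1][0] = 5 + 1 = 6, A[1][2] + B[2][0] = 6 + -2 = 4) = 4 (attained at k = 2)
  C[1][1] = min over k of (A[1][0] + B[0][1] = 9 + 2 = 11, A[1][1] + B[1][1] = 5 + 7 = 12, A[1][2] + B[2][1] = 6 + 10 = 16) = 11 (attained at k = 0)
  C[1][2] = min over k of (A[1][0] + B[0][2] = 9 + 2 = 11, A[1][1] + B[1][2] = 5 + -2 = 3, A[1][2] + B[2][2] = 6 + 5 = 11) = 3 (attained at k = 1)
  C[2][0] = min over k of (A[2][0] + B[0][0] = 4 + 1 = 5, A[2][1] + B[1][0] = -5 + 1 = -4, A[2][2] + B[2][0] = 1 + -2 = -1) = -4 (attained at k = 1)
  C[2][1] = min over k of (A[2][0] + B[0][1] = 4 + 2 = 6, A[2][1] + B[1][1] = -5 + 7 = 2, A[2][2] + B[2][1] = 1 + 10 = 11) = 2 (attained at k = 1)
  C[2][2] = min over k of (A[2][0] + B[0][2] = 4 + 2 = 6, A[2][1] + B[1][2] = -5 + -2 = -7, A[2][2] + B[2][2] = 1 + 5 = 6) = -7 (attained at k = 1)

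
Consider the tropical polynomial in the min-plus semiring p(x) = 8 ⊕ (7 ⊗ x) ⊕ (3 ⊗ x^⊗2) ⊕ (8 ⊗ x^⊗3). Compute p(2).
p(2) = 7

A tropical monomial a ⊗ x^⊗i evaluates to a + i · x. Evaluating each term at x = 2:
  Term 0 contributes 8 + 0 · 2 = 8
  Term 1 contributes 7 + 1 · 2 = 9
  Term 2 contributes 3 + 2 · 2 = 7
  Term 3 contributes 8 + 3 · 2 = 14
p(2) = ⊕ of these = min[8, 9, 7, 14] = 7.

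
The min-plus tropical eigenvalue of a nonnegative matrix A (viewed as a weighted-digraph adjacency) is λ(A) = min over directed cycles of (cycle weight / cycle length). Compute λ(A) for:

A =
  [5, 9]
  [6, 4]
λ(A) = 4

Enumerate directed cycles and compute their means (weight / length). Sample:
  cycle 0 → 0: weight = 5, length = 1, mean = 5/1 ≈ 5.000
  cycle 1 → 1: weight = 4, length = 1, mean = 4/1 ≈ 4.000
  cycle 0 → 1 → 0: weight = 15, length = 2, mean = 15/2 ≈ 7.500
  cycle 1 → 0 → 1: weight = 15, length = 2, mean = 15/2 ≈ 7.500
Minimum mean = 4.000, attained e.g. along the cycle 1 → 1 with weight 4 and length 1. So λ(A) = 4/1 = 4.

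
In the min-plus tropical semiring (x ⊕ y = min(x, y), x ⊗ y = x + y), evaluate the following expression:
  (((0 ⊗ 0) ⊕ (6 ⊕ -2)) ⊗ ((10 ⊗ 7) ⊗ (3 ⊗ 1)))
(((0 ⊗ 0) ⊕ (6 ⊕ -2)) ⊗ ((10 ⊗ 7) ⊗ (3 ⊗ 1))) = 19

Expand innermost to outermost. Recall ⊕ takes the minimum of its arguments and ⊗ takes their sum. Working out the expression (((0 ⊗ 0) ⊕ (6 ⊕ -2)) ⊗ ((10 ⊗ 7) ⊗ (3 ⊗ 1))) gives 19.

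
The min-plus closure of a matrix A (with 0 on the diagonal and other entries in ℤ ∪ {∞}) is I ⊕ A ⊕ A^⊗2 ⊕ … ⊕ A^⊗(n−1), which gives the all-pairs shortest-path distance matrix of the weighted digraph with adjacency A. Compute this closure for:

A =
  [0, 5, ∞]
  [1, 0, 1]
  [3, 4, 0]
Closure =
  [0, 5, 6]
  [1, 0, 1]
  [3, 4, 0]

This is the Floyd-Warshall all-pairs shortest-path computation. For each intermediate vertex k = 0, 1, …, 2, update dist[i][j] ← min(dist[i][j], dist[i][k] + dist[k][j]). The final matrix gives, for each (i, j), the minimum total weight of any directed path from i to j (possibly empty when i = j).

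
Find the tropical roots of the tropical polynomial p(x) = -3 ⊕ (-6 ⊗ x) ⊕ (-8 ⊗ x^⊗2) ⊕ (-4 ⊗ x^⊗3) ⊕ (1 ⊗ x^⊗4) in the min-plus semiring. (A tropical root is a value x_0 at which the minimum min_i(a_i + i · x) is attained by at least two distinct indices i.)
Roots: {-5, -4, 2, 3}

Each tropical root is a break point of the lower envelope of the lines y = a_i + i · x (there are 5 lines, with slopes 0, 1, ..., 4). Only the lines that attain the minimum somewhere contribute to roots; other lines are dominated. Here the surviving (envelope) indices are i = 4, i = 3, i = 2, i = 1, i = 0.
Intersections between consecutive envelope lines give the roots: for adjacent envelope indices i < j the intersection is x = (a_i − a_j) / (j − i). Reading off the sorted break points: {-5, -4, 2, 3}.
Verification: at each break x_0, at least two indices attain the minimum of min_i(a_i + i · x_0).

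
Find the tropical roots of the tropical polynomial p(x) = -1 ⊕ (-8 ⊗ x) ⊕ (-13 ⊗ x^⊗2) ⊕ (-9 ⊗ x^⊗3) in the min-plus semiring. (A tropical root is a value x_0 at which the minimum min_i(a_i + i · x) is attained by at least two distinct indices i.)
Roots: {-4, 5, 7}

Each tropical root is a break point of the lower envelope of the lines y = a_i + i · x (there are 4 lines, with slopes 0, 1, ..., 3). Only the lines that attain the minimum somewhere contribute to roots; other lines are dominated. Here the surviving (envelope) indices are i = 3, i = 2, i = 1, i = 0.
Intersections between consecutive envelope lines give the roots: for adjacent envelope indices i < j the intersection is x = (a_i − a_j) / (j − i). Reading off the sorted break points: {-4, 5, 7}.
Verification: at each break x_0, at least two indices attain the minimum of min_i(a_i + i · x_0).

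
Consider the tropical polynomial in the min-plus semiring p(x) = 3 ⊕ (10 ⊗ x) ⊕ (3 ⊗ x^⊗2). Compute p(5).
p(5) = 3

A tropical monomial a ⊗ x^⊗i evaluates to a + i · x. Evaluating each term at x = 5:
  Term 0 contributes 3 + 0 · 5 = 3
  Term 1 contributes 10 + 1 · 5 = 15
  Term 2 contributes 3 + 2 · 5 = 13
p(5) = ⊕ of these = min[3, 15, 13] = 3.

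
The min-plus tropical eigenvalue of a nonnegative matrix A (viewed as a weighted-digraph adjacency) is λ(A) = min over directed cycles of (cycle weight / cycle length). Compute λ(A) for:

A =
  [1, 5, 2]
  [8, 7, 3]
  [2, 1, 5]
λ(A) = 1

Enumerate directed cycles and compute their means (weight / length). Sample:
  cycle 0 → 0: weight = 1, length = 1, mean = 1/1 ≈ 1.000
  cycle 1 → 1: weight = 7, length = 1, mean = 7/1 ≈ 7.000
  cycle 2 → 2: weight = 5, length = 1, mean = 5/1 ≈ 5.000
  cycle 0 → 1 → 0: weight = 13, length = 2, mean = 13/2 ≈ 6.500
  cycle 0 → 2 → 0: weight = 4, length = 2, mean = 4/2 ≈ 2.000
  cycle 1 → 0 → 1: weight = 13, length = 2, mean = 13/2 ≈ 6.500
Minimum mean = 1.000, attained e.g. along the cycle 0 → 0 with weight 1 and length 1. So λ(A) = 1/1 = 1.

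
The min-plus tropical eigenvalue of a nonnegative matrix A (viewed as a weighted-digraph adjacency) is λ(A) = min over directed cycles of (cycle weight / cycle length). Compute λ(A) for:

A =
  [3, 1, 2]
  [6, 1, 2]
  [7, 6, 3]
λ(A) = 1

Enumerate directed cycles and compute their means (weight / length). Sample:
  cycle 0 → 0: weight = 3, length = 1, mean = 3/1 ≈ 3.000
  cycle 1 → 1: weight = 1, length = 1, mean = 1/1 ≈ 1.000
  cycle 2 → 2: weight = 3, length = 1, mean = 3/1 ≈ 3.000
  cycle 0 → 1 → 0: weight = 7, length = 2, mean = 7/2 ≈ 3.500
  cycle 0 → 2 → 0: weight = 9, length = 2, mean = 9/2 ≈ 4.500
  cycle 1 → 0 → 1: weight = 7, length = 2, mean = 7/2 ≈ 3.500
Minimum mean = 1.000, attained e.g. along the cycle 1 → 1 with weight 1 and length 1. So λ(A) = 1/1 = 1.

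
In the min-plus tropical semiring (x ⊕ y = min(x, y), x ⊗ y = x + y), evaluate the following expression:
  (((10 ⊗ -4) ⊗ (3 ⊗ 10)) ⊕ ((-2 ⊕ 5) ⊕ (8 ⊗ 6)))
(((10 ⊗ -4) ⊗ (3 ⊗ 10)) ⊕ ((-2 ⊕ 5) ⊕ (8 ⊗ 6))) = -2

Expand innermost to outermost. Recall ⊕ takes the minimum of its arguments and ⊗ takes their sum. Working out the expression (((10 ⊗ -4) ⊗ (3 ⊗ 10)) ⊕ ((-2 ⊕ 5) ⊕ (8 ⊗ 6))) gives -2.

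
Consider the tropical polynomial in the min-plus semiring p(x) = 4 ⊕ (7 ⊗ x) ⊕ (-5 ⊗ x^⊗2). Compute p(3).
p(3) = 1

A tropical monomial a ⊗ x^⊗i evaluates to a + i · x. Evaluating each term at x = 3:
  Term 0 contributes 4 + 0 · 3 = 4
  Term 1 contributes 7 + 1 · 3 = 10
  Term 2 contributes -5 + 2 · 3 = 1
p(3) = ⊕ of these = min[4, 10, 1] = 1.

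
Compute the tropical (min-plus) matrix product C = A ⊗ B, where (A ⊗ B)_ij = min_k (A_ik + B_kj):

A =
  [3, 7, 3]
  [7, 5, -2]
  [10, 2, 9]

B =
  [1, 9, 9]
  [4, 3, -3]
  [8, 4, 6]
A ⊗ B =
  [4, 7, 4]
  [6, 2, 2]
  [6, 5, -1]

Apply the min-plus product entry-by-entry:
  C[0][0] = min over k of (A[0][0] + B[0][0] = 3 + 1 = 4, A[0][1] + B[1][0] = 7 + 4 = 11, A[0][2] + B[2][0] = 3 + 8 = 11) = 4 (attained at k = 0)
  C[0][1] = min over k of (A[0][0] + B[0][1] = 3 + 9 = 12, A[0][1] + B[1][1] = 7 + 3 = 10, A[0][2] + B[2][1] = 3 + 4 = 7) = 7 (attained at k = 2)
  C[0][2] = min over k of (A[0][0] + B[0][2] = 3 + 9 = 12, A[0][1] + B[1][2] = 7 + -3 = 4, A[0][2] + B[2][2] = 3 + 6 = 9) = 4 (attained at k = 1)
  C[1][0] = min over k of (A[1][0] + B[0][0] = 7 + 1 = 8, A[1][1] + B[1][0] = 5 + 4 = 9, A[1][2] + B[2][0] = -2 + 8 = 6) = 6 (attained at k = 2)
  C[1][1] = min over k of (A[1][0] + B[0][1] = 7 + 9 = 16, A[1][1] + B[1][1] = 5 + 3 = 8, A[1][2] + B[2][1] = -2 + 4 = 2) = 2 (attained at k = 2)
  C[1][2] = min over k of (A[1][0] + B[0][2] = 7 + 9 = 16, A[1][1] + B[1][2] = 5 + -3 = 2, A[1][2] + B[2][2] = -2 + 6 = 4) = 2 (attained at k = 1)
  C[2][0] = min over k of (A[2][0] + B[0][0] = 10 + 1 = 11, A[2][1] + B[1][0] = 2 + 4 = 6, A[2][2] + B[2][0] = 9 + 8 = 17) = 6 (attained at k = 1)
  C[2][1] = min over k of (A[2][0] + B[0][1] = 10 + 9 = 19, A[2][1] + B[1][1] = 2 + 3 = 5, A[2][2] + B[2][1] = 9 + 4 = 13) = 5 (attained at k = 1)
  C[2][2] = min over k of (A[2][0] + B[0][2] = 10 + 9 = 19, A[2][1] + B[1][2] = 2 + -3 = -1, A[2][2] + B[2][2] = 9 + 6 = 15) = -1 (attained at k = 1)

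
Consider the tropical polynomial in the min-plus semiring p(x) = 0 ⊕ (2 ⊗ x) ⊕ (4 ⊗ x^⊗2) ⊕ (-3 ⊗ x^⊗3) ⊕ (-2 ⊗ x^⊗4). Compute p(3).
p(3) = 0

A tropical monomial a ⊗ x^⊗i evaluates to a + i · x. Evaluating each term at x = 3:
  Term 0 contributes 0 + 0 · 3 = 0
  Term 1 contributes 2 + 1 · 3 = 5
  Term 2 contributes 4 + 2 · 3 = 10
  Term 3 contributes -3 + 3 · 3 = 6
  Term 4 contributes -2 + 4 · 3 = 10
p(3) = ⊕ of these = min[0, 5, 10, 6, 10] = 0.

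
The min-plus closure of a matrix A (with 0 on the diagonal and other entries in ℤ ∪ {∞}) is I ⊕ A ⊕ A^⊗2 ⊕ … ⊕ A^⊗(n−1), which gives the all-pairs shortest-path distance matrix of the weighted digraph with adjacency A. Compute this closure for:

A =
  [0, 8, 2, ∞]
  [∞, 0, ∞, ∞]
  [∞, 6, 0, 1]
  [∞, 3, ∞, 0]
Closure =
  [0, 6, 2, 3]
  [∞, 0, ∞, ∞]
  [∞, 4, 0, 1]
  [∞, 3, ∞, 0]

This is the Floyd-Warshall all-pairs shortest-path computation. For each intermediate vertex k = 0, 1, …, 3, update dist[i][j] ← min(dist[i][j], dist[i][k] + dist[k][j]). The final matrix gives, for each (i, j), the minimum total weight of any directed path from i to j (possibly empty when i = j).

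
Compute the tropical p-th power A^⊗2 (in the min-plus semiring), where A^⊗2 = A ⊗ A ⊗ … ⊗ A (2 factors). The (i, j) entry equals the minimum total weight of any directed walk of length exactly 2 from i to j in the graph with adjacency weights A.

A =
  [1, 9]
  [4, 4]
A^⊗2 =
  [2, 10]
  [5, 8]

Each entry (A^⊗2)_ij equals the minimum over all length-2 walks i = v_0 → v_1 → … → v_2 = j of Σ_t A[v_t][v_{t+1}]. For example, for (i, j) = (0, 1) we minimise over 2 possible intermediate vertex sequences; the minimum is 10, attained along the walk 0 → 0 → 1.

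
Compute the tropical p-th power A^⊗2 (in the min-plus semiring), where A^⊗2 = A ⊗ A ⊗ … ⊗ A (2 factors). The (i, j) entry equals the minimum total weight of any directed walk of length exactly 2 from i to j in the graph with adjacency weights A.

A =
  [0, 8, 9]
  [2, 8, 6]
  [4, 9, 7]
A^⊗2 =
  [0, 8, 9]
  [2, 10, 11]
  [4, 12, 13]

Each entry (A^⊗2)_ij equals the minimum over all length-2 walks i = v_0 → v_1 → … → v_2 = j of Σ_t A[v_t][v_{t+1}]. For example, for (i, j) = (0, 2) we minimise over 3 possible intermediate vertex sequences; the minimum is 9, attained along the walk 0 → 0 → 2.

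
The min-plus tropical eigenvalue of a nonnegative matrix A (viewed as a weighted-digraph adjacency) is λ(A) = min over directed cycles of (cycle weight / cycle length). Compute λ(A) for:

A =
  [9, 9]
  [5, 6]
λ(A) = 6

Enumerate directed cycles and compute their means (weight / length). Sample:
  cycle 0 → 0: weight = 9, length = 1, mean = 9/1 ≈ 9.000
  cycle 1 → 1: weight = 6, length = 1, mean = 6/1 ≈ 6.000
  cycle 0 → 1 → 0: weight = 14, length = 2, mean = 14/2 ≈ 7.000
  cycle 1 → 0 → 1: weight = 14, length = 2, mean = 14/2 ≈ 7.000
Minimum mean = 6.000, attained e.g. along the cycle 1 → 1 with weight 6 and length 1. So λ(A) = 6/1 = 6.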